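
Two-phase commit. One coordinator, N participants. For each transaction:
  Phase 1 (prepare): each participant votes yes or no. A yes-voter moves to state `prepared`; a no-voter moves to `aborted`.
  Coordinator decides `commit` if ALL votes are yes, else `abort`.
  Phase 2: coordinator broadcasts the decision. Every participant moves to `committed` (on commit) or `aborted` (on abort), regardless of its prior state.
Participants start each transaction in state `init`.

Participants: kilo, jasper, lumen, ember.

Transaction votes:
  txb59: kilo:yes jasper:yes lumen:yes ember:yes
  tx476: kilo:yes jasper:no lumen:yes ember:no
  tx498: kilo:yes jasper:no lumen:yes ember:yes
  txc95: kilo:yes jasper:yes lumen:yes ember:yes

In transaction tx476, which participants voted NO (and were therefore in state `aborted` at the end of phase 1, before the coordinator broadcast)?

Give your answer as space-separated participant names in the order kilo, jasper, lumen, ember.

Answer: jasper ember

Derivation:
Txn tx476 phase 1: kilo yes -> prepared; jasper no -> aborted; lumen yes -> prepared; ember no -> aborted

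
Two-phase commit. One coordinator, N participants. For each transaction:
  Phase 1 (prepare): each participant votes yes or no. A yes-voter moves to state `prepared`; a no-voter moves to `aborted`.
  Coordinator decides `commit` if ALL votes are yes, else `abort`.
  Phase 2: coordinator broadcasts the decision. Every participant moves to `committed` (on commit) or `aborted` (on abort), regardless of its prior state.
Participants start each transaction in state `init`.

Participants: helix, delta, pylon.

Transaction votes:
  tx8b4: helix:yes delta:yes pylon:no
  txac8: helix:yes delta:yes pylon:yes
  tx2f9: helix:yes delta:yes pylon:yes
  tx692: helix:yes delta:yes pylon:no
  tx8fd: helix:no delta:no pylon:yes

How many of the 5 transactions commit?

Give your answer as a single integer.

Answer: 2

Derivation:
tx8b4: no from pylon -> abort (commits=0)
txac8: all yes -> commit (commits=1)
tx2f9: all yes -> commit (commits=2)
tx692: no from pylon -> abort (commits=2)
tx8fd: no from helix, delta -> abort (commits=2)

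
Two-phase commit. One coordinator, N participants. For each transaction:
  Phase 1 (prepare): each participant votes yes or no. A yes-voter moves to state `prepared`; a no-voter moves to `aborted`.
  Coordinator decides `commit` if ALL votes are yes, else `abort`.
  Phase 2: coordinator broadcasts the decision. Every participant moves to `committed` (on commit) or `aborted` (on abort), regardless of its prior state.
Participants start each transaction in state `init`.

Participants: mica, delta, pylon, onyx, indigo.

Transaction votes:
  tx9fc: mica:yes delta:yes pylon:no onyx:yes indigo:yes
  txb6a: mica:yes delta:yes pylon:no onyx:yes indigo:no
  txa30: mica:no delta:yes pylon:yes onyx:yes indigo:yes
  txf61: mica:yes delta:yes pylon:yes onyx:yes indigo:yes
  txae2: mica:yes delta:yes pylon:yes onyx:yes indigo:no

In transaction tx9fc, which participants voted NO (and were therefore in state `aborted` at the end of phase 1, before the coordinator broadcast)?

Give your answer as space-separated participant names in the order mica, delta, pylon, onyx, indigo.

Txn tx9fc phase 1: mica yes -> prepared; delta yes -> prepared; pylon no -> aborted; onyx yes -> prepared; indigo yes -> prepared

Answer: pylon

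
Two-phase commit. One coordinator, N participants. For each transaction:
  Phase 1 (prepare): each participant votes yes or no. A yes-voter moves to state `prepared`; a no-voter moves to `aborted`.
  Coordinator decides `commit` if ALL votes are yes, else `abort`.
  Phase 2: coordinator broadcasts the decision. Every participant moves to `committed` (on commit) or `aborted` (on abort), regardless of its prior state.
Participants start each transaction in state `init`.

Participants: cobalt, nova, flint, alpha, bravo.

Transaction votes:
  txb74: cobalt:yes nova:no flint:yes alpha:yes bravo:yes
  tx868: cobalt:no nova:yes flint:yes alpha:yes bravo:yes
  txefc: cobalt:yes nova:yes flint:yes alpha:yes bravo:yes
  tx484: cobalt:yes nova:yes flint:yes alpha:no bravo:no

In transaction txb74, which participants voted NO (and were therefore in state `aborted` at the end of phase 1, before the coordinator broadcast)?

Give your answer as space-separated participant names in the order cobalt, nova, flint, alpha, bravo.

Txn txb74 phase 1: cobalt yes -> prepared; nova no -> aborted; flint yes -> prepared; alpha yes -> prepared; bravo yes -> prepared

Answer: nova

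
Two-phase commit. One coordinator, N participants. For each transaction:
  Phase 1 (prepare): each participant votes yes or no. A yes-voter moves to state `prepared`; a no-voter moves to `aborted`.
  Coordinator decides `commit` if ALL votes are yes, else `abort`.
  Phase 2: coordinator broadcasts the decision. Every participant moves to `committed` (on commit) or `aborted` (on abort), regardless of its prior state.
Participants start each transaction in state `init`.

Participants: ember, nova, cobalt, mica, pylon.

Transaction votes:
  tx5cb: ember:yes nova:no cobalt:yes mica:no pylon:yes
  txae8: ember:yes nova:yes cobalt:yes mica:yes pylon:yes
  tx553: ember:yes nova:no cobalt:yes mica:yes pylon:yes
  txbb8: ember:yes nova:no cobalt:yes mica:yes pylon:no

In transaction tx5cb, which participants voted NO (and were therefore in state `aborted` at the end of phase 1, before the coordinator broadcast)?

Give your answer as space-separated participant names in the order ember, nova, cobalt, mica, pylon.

Answer: nova mica

Derivation:
Txn tx5cb phase 1: ember yes -> prepared; nova no -> aborted; cobalt yes -> prepared; mica no -> aborted; pylon yes -> prepared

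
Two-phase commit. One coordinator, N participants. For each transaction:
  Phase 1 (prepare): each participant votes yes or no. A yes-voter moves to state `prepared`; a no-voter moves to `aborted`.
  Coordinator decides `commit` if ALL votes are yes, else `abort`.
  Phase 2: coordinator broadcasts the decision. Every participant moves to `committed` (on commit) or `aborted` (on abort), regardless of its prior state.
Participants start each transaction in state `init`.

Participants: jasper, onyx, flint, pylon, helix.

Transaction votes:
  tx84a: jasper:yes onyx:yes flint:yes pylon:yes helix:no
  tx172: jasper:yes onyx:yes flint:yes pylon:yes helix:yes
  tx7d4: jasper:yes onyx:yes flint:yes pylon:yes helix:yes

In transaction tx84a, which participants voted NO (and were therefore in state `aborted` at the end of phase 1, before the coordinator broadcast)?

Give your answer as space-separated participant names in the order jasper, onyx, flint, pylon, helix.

Txn tx84a phase 1: jasper yes -> prepared; onyx yes -> prepared; flint yes -> prepared; pylon yes -> prepared; helix no -> aborted

Answer: helix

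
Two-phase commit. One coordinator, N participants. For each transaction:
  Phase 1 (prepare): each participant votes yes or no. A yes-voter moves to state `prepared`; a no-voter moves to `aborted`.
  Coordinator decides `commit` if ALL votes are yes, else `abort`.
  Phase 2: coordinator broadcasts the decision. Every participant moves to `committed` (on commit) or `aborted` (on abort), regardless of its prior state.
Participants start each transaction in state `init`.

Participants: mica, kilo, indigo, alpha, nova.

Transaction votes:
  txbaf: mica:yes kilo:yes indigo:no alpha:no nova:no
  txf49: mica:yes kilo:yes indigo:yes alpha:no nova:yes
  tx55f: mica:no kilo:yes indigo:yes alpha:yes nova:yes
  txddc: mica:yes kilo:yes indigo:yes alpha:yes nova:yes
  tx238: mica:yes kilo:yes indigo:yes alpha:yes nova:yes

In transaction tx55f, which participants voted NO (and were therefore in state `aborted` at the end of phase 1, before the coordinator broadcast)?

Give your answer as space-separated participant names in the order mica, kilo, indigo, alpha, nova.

Txn tx55f phase 1: mica no -> aborted; kilo yes -> prepared; indigo yes -> prepared; alpha yes -> prepared; nova yes -> prepared

Answer: mica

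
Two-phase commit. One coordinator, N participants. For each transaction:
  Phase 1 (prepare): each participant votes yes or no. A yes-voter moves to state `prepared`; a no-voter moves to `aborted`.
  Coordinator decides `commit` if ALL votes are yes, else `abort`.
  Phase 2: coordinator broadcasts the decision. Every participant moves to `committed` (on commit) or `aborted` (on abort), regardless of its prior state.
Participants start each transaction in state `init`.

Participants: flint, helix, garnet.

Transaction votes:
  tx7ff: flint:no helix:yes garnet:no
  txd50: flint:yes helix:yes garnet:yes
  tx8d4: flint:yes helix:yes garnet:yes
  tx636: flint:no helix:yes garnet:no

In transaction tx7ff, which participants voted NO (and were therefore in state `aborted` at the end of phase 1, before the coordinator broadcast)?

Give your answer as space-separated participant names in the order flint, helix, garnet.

Answer: flint garnet

Derivation:
Txn tx7ff phase 1: flint no -> aborted; helix yes -> prepared; garnet no -> aborted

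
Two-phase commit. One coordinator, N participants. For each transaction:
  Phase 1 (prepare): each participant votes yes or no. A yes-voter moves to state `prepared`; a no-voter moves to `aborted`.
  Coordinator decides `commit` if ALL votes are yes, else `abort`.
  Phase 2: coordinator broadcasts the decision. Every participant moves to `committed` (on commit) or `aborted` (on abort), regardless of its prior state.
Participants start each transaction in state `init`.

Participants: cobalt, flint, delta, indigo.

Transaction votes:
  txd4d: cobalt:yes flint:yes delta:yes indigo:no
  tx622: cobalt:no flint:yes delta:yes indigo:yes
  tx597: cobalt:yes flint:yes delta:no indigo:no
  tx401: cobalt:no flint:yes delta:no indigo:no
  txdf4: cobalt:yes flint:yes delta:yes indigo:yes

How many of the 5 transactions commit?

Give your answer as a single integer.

txd4d: no from indigo -> abort (commits=0)
tx622: no from cobalt -> abort (commits=0)
tx597: no from delta, indigo -> abort (commits=0)
tx401: no from cobalt, delta, indigo -> abort (commits=0)
txdf4: all yes -> commit (commits=1)

Answer: 1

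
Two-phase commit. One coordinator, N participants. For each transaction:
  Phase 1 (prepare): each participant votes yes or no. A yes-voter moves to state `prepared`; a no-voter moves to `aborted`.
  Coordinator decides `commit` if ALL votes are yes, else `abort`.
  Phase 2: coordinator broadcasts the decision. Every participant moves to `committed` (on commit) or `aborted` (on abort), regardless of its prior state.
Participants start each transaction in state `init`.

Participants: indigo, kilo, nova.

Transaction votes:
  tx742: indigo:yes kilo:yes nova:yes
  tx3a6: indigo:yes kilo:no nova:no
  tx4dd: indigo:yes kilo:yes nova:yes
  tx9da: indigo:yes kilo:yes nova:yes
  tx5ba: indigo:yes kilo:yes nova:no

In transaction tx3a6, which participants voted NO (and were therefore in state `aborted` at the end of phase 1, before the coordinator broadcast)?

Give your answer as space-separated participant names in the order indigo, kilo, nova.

Txn tx3a6 phase 1: indigo yes -> prepared; kilo no -> aborted; nova no -> aborted

Answer: kilo nova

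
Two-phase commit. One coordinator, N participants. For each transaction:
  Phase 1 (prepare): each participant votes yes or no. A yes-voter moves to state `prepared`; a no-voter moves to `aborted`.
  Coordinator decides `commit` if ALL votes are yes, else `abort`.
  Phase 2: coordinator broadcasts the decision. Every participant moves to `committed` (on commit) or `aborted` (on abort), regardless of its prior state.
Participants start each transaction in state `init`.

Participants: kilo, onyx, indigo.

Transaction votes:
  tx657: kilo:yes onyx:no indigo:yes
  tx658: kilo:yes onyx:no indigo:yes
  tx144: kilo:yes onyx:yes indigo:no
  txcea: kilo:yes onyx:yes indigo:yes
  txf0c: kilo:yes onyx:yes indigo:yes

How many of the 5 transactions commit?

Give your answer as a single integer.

tx657: no from onyx -> abort (commits=0)
tx658: no from onyx -> abort (commits=0)
tx144: no from indigo -> abort (commits=0)
txcea: all yes -> commit (commits=1)
txf0c: all yes -> commit (commits=2)

Answer: 2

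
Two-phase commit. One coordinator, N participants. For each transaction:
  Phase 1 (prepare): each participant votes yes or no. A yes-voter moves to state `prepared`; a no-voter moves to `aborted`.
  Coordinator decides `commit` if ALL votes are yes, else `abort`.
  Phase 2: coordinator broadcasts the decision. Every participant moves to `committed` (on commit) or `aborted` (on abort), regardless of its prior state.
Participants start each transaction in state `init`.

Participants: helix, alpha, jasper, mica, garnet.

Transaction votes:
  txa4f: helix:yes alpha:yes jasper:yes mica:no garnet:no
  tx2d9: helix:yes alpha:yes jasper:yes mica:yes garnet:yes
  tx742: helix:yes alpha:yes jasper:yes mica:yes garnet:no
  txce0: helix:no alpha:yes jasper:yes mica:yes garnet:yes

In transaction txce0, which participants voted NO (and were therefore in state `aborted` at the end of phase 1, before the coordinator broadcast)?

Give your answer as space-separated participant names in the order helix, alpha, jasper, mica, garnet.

Txn txce0 phase 1: helix no -> aborted; alpha yes -> prepared; jasper yes -> prepared; mica yes -> prepared; garnet yes -> prepared

Answer: helix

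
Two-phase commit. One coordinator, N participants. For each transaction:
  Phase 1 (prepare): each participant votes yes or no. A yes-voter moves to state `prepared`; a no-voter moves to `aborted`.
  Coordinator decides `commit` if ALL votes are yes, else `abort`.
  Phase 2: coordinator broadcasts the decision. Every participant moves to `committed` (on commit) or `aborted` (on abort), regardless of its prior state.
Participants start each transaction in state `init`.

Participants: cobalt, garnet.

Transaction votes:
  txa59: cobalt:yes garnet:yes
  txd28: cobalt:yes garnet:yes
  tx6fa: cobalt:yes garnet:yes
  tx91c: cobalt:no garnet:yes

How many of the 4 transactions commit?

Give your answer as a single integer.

txa59: all yes -> commit (commits=1)
txd28: all yes -> commit (commits=2)
tx6fa: all yes -> commit (commits=3)
tx91c: no from cobalt -> abort (commits=3)

Answer: 3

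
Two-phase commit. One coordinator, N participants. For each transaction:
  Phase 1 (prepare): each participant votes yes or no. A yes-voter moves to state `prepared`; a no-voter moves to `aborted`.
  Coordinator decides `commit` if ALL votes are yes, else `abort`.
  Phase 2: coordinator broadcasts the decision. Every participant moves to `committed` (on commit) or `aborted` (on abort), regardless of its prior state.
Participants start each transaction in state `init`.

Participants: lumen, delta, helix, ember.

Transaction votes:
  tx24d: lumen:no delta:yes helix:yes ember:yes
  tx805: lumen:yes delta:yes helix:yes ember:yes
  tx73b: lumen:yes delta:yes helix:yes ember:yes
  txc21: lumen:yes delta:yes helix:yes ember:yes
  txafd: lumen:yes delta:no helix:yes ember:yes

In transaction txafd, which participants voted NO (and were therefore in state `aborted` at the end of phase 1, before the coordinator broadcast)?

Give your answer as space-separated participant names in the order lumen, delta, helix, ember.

Txn txafd phase 1: lumen yes -> prepared; delta no -> aborted; helix yes -> prepared; ember yes -> prepared

Answer: delta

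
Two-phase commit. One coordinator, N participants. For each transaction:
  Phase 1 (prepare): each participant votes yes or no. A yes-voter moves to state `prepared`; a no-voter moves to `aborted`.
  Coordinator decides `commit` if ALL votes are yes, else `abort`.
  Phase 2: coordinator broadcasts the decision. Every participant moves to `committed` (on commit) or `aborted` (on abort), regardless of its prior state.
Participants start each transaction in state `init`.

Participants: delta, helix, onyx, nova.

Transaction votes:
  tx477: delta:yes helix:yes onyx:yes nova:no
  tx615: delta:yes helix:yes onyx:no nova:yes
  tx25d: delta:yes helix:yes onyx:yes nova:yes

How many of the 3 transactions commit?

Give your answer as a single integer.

tx477: no from nova -> abort (commits=0)
tx615: no from onyx -> abort (commits=0)
tx25d: all yes -> commit (commits=1)

Answer: 1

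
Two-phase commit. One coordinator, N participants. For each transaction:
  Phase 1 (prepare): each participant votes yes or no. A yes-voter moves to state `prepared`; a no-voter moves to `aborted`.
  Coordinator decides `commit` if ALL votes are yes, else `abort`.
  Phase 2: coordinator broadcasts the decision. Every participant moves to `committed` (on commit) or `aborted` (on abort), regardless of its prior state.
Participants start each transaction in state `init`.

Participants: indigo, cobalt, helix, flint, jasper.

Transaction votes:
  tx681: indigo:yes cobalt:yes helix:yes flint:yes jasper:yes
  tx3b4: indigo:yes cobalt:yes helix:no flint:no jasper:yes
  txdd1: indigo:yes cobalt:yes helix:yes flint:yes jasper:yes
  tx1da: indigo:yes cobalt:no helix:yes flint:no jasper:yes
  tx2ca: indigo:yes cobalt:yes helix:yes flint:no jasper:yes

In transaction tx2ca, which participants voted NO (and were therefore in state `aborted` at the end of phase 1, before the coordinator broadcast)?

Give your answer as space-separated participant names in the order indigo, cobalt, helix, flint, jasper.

Answer: flint

Derivation:
Txn tx2ca phase 1: indigo yes -> prepared; cobalt yes -> prepared; helix yes -> prepared; flint no -> aborted; jasper yes -> prepared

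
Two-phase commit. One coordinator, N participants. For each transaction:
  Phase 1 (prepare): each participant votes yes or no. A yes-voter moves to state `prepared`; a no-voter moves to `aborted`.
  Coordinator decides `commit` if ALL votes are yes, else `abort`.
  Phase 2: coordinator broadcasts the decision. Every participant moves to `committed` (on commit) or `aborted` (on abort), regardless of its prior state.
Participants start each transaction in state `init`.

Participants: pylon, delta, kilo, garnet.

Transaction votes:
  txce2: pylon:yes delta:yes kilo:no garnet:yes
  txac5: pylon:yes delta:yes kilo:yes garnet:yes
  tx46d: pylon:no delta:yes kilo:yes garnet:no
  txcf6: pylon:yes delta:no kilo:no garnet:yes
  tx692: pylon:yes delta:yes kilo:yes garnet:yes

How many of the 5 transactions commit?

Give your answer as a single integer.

txce2: no from kilo -> abort (commits=0)
txac5: all yes -> commit (commits=1)
tx46d: no from pylon, garnet -> abort (commits=1)
txcf6: no from delta, kilo -> abort (commits=1)
tx692: all yes -> commit (commits=2)

Answer: 2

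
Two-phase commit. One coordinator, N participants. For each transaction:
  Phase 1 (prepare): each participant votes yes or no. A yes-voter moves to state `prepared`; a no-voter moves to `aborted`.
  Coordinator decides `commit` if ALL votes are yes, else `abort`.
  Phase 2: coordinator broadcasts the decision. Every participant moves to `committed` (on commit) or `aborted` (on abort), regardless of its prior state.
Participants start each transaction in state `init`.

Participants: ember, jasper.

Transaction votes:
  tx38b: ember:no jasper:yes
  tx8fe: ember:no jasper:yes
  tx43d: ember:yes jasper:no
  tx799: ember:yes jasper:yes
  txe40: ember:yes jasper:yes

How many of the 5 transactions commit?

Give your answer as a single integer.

Answer: 2

Derivation:
tx38b: no from ember -> abort (commits=0)
tx8fe: no from ember -> abort (commits=0)
tx43d: no from jasper -> abort (commits=0)
tx799: all yes -> commit (commits=1)
txe40: all yes -> commit (commits=2)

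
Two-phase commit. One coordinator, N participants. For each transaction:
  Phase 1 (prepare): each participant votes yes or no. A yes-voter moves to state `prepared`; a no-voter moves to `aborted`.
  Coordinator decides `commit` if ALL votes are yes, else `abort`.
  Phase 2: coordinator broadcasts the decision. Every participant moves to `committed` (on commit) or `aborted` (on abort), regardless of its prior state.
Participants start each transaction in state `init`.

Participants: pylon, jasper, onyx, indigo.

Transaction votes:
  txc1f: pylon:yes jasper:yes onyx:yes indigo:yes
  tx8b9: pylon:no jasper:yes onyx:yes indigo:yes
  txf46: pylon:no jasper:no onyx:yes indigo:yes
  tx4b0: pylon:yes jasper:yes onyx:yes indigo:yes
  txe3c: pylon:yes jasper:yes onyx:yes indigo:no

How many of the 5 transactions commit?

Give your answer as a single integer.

txc1f: all yes -> commit (commits=1)
tx8b9: no from pylon -> abort (commits=1)
txf46: no from pylon, jasper -> abort (commits=1)
tx4b0: all yes -> commit (commits=2)
txe3c: no from indigo -> abort (commits=2)

Answer: 2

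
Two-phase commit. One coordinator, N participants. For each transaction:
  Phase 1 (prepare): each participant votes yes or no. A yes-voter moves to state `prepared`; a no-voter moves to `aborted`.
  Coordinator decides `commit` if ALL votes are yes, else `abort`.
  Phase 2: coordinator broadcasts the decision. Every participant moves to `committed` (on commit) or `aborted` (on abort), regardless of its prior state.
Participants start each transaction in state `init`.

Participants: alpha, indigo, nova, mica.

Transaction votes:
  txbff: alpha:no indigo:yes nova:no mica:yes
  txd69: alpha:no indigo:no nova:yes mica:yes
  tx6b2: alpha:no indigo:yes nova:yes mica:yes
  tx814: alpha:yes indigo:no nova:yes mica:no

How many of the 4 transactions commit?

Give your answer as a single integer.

Answer: 0

Derivation:
txbff: no from alpha, nova -> abort (commits=0)
txd69: no from alpha, indigo -> abort (commits=0)
tx6b2: no from alpha -> abort (commits=0)
tx814: no from indigo, mica -> abort (commits=0)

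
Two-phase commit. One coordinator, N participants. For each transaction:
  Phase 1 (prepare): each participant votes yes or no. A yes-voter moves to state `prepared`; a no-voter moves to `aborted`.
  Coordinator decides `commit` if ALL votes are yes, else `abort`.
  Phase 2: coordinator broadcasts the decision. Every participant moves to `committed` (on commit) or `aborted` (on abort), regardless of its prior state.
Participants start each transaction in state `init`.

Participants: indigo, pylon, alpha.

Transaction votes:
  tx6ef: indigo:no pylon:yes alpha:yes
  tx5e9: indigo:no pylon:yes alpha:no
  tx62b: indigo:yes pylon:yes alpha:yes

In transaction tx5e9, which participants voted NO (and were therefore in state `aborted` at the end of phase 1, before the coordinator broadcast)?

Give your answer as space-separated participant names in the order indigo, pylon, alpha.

Answer: indigo alpha

Derivation:
Txn tx5e9 phase 1: indigo no -> aborted; pylon yes -> prepared; alpha no -> aborted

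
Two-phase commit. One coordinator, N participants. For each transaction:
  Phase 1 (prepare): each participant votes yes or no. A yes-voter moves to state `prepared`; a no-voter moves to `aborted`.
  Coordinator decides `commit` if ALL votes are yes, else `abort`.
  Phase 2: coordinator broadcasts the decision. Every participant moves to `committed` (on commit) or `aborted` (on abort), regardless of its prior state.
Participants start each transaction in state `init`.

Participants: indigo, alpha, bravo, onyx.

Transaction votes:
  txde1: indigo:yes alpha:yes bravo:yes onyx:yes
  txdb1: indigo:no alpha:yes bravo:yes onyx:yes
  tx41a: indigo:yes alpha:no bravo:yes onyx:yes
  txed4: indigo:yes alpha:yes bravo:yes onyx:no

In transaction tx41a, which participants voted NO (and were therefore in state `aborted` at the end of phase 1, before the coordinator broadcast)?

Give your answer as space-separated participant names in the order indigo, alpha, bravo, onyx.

Answer: alpha

Derivation:
Txn tx41a phase 1: indigo yes -> prepared; alpha no -> aborted; bravo yes -> prepared; onyx yes -> prepared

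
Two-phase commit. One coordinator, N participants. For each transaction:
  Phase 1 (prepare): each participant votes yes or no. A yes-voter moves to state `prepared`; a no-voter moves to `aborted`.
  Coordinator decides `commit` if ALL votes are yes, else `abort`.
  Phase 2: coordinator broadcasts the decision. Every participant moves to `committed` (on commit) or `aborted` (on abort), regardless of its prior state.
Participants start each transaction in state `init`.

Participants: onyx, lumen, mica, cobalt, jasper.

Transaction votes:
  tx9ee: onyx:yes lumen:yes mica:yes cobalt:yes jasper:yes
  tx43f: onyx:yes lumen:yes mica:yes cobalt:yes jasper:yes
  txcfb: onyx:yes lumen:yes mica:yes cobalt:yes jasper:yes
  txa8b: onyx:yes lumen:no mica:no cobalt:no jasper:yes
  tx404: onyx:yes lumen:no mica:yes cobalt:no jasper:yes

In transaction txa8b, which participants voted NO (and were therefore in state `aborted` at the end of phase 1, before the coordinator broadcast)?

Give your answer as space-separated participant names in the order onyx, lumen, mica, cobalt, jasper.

Answer: lumen mica cobalt

Derivation:
Txn txa8b phase 1: onyx yes -> prepared; lumen no -> aborted; mica no -> aborted; cobalt no -> aborted; jasper yes -> prepared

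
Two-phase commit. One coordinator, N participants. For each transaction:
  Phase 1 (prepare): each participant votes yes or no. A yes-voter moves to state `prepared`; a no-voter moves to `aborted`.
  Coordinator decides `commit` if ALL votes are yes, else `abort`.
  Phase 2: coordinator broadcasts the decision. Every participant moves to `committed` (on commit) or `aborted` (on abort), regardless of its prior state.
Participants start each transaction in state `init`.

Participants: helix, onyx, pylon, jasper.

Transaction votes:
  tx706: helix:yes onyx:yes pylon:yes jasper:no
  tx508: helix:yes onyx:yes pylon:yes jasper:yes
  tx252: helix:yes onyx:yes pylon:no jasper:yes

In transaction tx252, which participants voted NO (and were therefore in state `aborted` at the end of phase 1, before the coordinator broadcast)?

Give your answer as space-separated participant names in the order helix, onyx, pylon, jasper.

Answer: pylon

Derivation:
Txn tx252 phase 1: helix yes -> prepared; onyx yes -> prepared; pylon no -> aborted; jasper yes -> prepared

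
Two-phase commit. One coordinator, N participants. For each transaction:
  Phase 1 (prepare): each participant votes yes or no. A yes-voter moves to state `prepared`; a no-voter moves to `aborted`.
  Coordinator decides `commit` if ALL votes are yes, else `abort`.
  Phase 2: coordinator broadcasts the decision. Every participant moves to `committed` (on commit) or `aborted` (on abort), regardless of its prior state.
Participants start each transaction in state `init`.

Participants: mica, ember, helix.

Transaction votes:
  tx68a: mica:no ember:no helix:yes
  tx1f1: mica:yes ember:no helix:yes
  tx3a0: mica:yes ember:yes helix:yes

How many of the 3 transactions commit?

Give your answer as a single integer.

Answer: 1

Derivation:
tx68a: no from mica, ember -> abort (commits=0)
tx1f1: no from ember -> abort (commits=0)
tx3a0: all yes -> commit (commits=1)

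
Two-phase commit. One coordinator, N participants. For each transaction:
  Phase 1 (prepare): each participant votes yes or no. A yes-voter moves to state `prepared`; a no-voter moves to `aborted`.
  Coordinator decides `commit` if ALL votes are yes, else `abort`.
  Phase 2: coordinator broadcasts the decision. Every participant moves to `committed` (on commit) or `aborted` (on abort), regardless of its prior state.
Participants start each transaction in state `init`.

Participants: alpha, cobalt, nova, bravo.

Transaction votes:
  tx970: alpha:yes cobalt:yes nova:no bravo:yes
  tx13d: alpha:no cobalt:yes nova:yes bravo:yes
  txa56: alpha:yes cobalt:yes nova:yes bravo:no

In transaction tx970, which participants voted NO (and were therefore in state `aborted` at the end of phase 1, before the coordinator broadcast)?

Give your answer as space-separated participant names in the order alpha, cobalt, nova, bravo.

Answer: nova

Derivation:
Txn tx970 phase 1: alpha yes -> prepared; cobalt yes -> prepared; nova no -> aborted; bravo yes -> prepared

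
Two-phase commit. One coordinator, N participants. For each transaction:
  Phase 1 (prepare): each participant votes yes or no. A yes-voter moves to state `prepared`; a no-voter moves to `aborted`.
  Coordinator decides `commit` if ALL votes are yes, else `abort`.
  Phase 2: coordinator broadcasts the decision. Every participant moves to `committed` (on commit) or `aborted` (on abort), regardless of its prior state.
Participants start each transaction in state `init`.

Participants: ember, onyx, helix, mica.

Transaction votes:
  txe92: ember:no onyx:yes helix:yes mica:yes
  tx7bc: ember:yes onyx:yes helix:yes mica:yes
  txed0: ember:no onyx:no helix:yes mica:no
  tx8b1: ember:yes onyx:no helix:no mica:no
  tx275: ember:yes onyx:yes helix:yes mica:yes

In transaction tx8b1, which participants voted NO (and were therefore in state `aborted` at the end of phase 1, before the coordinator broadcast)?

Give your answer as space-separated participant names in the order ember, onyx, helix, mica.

Answer: onyx helix mica

Derivation:
Txn tx8b1 phase 1: ember yes -> prepared; onyx no -> aborted; helix no -> aborted; mica no -> aborted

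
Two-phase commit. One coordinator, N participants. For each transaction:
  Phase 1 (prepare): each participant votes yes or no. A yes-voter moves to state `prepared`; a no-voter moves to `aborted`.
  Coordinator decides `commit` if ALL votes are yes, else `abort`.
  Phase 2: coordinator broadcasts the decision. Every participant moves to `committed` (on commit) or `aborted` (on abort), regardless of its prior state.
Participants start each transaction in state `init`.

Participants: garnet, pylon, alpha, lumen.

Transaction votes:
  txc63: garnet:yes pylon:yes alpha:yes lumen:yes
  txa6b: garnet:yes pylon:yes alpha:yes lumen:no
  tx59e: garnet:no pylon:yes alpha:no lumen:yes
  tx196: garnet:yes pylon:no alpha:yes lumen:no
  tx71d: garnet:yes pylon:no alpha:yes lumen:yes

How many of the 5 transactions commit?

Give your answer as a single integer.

txc63: all yes -> commit (commits=1)
txa6b: no from lumen -> abort (commits=1)
tx59e: no from garnet, alpha -> abort (commits=1)
tx196: no from pylon, lumen -> abort (commits=1)
tx71d: no from pylon -> abort (commits=1)

Answer: 1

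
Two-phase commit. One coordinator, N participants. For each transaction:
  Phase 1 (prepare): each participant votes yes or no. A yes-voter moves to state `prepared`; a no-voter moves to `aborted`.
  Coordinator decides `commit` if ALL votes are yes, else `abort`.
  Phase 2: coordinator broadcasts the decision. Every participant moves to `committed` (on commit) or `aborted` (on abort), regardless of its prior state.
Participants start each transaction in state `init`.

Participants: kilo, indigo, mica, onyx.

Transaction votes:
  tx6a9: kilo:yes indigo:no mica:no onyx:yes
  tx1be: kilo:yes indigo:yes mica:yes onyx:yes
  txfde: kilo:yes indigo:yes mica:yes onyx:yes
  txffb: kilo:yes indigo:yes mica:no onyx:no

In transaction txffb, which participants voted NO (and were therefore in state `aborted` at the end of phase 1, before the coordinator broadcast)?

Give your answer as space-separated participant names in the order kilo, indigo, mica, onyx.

Txn txffb phase 1: kilo yes -> prepared; indigo yes -> prepared; mica no -> aborted; onyx no -> aborted

Answer: mica onyx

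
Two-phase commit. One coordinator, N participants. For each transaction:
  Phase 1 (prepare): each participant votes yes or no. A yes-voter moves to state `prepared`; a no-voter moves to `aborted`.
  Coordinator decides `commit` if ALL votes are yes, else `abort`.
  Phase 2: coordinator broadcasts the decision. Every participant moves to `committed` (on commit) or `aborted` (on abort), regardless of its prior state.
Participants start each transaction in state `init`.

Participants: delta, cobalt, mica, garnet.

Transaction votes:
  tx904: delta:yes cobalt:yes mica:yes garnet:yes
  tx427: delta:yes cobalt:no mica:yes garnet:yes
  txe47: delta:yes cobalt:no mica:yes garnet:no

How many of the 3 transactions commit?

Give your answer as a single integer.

Answer: 1

Derivation:
tx904: all yes -> commit (commits=1)
tx427: no from cobalt -> abort (commits=1)
txe47: no from cobalt, garnet -> abort (commits=1)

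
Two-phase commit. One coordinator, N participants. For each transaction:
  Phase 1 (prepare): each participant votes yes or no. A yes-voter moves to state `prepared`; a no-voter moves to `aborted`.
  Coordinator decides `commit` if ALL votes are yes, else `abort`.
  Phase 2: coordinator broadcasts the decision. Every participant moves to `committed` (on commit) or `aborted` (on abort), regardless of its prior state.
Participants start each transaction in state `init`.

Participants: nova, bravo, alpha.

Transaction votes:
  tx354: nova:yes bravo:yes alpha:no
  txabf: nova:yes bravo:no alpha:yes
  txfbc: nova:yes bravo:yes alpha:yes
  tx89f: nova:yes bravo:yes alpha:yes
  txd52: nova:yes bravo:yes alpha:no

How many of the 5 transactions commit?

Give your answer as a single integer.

Answer: 2

Derivation:
tx354: no from alpha -> abort (commits=0)
txabf: no from bravo -> abort (commits=0)
txfbc: all yes -> commit (commits=1)
tx89f: all yes -> commit (commits=2)
txd52: no from alpha -> abort (commits=2)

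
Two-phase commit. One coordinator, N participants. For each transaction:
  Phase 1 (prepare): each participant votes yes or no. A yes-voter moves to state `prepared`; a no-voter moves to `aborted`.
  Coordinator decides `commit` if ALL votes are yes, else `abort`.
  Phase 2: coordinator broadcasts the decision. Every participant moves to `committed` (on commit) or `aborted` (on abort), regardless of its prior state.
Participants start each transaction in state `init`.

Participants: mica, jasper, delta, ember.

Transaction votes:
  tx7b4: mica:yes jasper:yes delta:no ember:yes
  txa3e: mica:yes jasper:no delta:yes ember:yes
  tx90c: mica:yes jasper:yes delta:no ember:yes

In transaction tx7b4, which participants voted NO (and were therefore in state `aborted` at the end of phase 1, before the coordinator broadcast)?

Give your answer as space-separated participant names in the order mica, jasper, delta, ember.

Answer: delta

Derivation:
Txn tx7b4 phase 1: mica yes -> prepared; jasper yes -> prepared; delta no -> aborted; ember yes -> prepared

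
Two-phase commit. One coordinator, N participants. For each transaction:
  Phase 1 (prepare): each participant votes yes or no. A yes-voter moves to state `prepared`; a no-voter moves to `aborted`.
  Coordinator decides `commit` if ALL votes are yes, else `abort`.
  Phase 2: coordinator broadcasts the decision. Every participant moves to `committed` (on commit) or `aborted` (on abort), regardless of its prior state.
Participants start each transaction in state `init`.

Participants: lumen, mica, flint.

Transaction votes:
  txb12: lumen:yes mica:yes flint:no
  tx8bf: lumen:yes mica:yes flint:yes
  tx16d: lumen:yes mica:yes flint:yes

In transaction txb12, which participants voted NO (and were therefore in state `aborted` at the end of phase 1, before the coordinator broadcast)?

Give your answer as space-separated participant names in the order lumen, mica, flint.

Answer: flint

Derivation:
Txn txb12 phase 1: lumen yes -> prepared; mica yes -> prepared; flint no -> aborted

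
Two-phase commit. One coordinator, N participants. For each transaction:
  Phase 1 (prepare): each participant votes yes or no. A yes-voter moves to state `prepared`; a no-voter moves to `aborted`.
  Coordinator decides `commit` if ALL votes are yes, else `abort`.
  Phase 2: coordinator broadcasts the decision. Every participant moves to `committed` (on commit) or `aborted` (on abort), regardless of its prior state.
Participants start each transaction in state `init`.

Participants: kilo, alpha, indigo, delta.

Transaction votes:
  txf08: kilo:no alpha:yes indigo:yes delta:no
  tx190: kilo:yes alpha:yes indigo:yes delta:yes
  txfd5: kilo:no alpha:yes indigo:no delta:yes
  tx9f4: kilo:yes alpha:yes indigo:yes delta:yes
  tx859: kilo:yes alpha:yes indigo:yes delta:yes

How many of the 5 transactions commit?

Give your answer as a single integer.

Answer: 3

Derivation:
txf08: no from kilo, delta -> abort (commits=0)
tx190: all yes -> commit (commits=1)
txfd5: no from kilo, indigo -> abort (commits=1)
tx9f4: all yes -> commit (commits=2)
tx859: all yes -> commit (commits=3)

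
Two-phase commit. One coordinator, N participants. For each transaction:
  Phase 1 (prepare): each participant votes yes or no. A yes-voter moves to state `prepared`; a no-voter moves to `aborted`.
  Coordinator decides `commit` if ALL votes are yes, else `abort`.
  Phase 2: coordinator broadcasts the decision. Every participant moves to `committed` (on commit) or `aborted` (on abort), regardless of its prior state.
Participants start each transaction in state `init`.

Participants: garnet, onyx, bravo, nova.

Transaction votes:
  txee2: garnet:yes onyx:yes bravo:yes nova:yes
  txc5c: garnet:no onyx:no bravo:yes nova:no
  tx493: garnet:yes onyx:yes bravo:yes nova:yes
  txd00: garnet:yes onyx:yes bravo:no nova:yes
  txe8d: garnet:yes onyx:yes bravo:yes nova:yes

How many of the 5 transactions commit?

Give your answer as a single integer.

txee2: all yes -> commit (commits=1)
txc5c: no from garnet, onyx, nova -> abort (commits=1)
tx493: all yes -> commit (commits=2)
txd00: no from bravo -> abort (commits=2)
txe8d: all yes -> commit (commits=3)

Answer: 3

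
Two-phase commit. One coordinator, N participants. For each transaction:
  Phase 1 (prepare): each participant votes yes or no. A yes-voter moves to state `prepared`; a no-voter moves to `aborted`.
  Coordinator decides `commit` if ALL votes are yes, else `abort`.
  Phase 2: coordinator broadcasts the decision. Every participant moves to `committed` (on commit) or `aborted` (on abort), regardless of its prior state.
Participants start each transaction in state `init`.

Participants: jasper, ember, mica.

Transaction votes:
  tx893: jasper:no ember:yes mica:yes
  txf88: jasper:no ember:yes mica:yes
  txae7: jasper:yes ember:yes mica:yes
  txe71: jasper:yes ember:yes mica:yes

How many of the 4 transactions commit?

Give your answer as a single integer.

tx893: no from jasper -> abort (commits=0)
txf88: no from jasper -> abort (commits=0)
txae7: all yes -> commit (commits=1)
txe71: all yes -> commit (commits=2)

Answer: 2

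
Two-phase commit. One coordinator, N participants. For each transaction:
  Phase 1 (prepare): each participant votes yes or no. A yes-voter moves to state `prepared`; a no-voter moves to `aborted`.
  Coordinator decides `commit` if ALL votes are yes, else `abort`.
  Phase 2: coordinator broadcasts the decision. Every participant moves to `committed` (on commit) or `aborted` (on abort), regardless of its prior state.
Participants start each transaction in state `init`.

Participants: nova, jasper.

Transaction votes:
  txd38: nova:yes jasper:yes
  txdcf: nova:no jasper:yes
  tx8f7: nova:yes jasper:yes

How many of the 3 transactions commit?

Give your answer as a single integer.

Answer: 2

Derivation:
txd38: all yes -> commit (commits=1)
txdcf: no from nova -> abort (commits=1)
tx8f7: all yes -> commit (commits=2)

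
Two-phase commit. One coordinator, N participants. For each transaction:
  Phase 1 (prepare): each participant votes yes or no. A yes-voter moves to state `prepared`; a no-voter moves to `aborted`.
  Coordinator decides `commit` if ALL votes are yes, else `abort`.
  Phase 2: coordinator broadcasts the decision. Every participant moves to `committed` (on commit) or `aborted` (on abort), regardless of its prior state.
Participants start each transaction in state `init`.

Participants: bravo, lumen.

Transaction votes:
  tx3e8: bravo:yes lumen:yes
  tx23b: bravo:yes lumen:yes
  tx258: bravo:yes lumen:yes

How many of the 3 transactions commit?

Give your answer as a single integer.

Answer: 3

Derivation:
tx3e8: all yes -> commit (commits=1)
tx23b: all yes -> commit (commits=2)
tx258: all yes -> commit (commits=3)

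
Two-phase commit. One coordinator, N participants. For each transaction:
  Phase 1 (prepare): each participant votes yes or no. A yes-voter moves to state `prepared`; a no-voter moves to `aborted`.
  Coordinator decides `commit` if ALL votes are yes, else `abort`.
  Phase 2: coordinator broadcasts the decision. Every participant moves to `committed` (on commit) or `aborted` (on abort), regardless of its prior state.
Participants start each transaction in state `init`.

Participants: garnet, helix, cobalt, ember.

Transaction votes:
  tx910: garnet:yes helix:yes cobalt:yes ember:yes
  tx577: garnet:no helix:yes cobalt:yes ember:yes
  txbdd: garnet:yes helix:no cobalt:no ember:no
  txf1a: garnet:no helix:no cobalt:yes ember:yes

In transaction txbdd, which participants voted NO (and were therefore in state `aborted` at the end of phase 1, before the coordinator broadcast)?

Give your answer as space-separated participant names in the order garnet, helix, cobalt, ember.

Txn txbdd phase 1: garnet yes -> prepared; helix no -> aborted; cobalt no -> aborted; ember no -> aborted

Answer: helix cobalt ember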